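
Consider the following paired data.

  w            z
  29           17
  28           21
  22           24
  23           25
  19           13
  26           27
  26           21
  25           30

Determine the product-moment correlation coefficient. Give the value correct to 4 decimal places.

n = 8, Σw = 198, Σz = 178, Σw² = 4976, Σz² = 4170, Σwz = 4429
nΣwz − ΣwΣz = 35432 − 35244 = 188
nΣw² − (Σw)² = 39808 − 39204 = 604; nΣz² − (Σz)² = 33360 − 31684 = 1676
r = 188 / √(604 × 1676) = 188 / 1006.1332 ≈ 0.1869

0.1869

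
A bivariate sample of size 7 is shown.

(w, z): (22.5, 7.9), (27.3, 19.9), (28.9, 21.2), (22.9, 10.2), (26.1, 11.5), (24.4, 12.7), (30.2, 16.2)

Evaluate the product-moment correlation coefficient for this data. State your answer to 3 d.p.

0.820

n = 7, Σw = 182.3, Σz = 99.6, Σw² = 4799.77, Σz² = 1567.88, Σwz = 2666.55
nΣwz − ΣwΣz = 18665.85 − 18157.08 = 508.77
nΣw² − (Σw)² = 33598.39 − 33233.29 = 365.1; nΣz² − (Σz)² = 10975.16 − 9920.16 = 1055
r = 508.77 / √(365.1 × 1055) = 508.77 / 620.6291 ≈ 0.820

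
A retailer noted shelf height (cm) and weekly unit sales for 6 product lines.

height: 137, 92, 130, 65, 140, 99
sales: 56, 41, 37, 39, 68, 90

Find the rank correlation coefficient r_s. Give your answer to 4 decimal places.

0.3714

Rank height: 5, 2, 4, 1, 6, 3
Rank sales: 4, 3, 1, 2, 5, 6
d = rank(height) − rank(sales): 1, -1, 3, -1, 1, -3; Σd² = 22
ρ = 1 − 6Σd² / [n(n²−1)] = 1 − 6×22 / (6×35) = 1 − 132/210 ≈ 0.3714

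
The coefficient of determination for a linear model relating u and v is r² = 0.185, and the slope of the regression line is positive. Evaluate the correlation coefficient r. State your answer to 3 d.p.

|r| = √0.185 = 0.430
The association is positive, so r = 0.430.

0.430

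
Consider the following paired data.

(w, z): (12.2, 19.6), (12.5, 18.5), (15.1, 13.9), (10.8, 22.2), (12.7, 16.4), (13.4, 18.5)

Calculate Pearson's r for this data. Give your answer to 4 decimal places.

-0.9196

n = 6, Σw = 76.7, Σz = 109.1, Σw² = 990.59, Σz² = 2023.67, Σwz = 1376.2
nΣwz − ΣwΣz = 8257.2 − 8367.97 = -110.77
nΣw² − (Σw)² = 5943.54 − 5882.89 = 60.65; nΣz² − (Σz)² = 12142.02 − 11902.81 = 239.21
r = -110.77 / √(60.65 × 239.21) = -110.77 / 120.4495 ≈ -0.9196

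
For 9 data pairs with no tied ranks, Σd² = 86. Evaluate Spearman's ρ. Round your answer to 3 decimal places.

0.283

ρ = 1 − 6Σd² / [n(n²−1)] = 1 − 6×86 / (9×80)
  = 1 − 516/720 = 1 − 0.7167 ≈ 0.283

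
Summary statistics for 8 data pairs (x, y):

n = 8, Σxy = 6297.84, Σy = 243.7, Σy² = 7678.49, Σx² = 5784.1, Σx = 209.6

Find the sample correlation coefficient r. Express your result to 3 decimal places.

r = (nΣxy − ΣxΣy) / √[(nΣx² − (Σx)²)(nΣy² − (Σy)²)]
Numerator: 8×6297.84 − 209.6×243.7 = -696.8
Denominator: √[(46272.8 − 43932.16)(61427.92 − 59389.69)] = √[2340.64 × 2038.23] = 2184.2076
r = -696.8 / 2184.2076 ≈ -0.319

-0.319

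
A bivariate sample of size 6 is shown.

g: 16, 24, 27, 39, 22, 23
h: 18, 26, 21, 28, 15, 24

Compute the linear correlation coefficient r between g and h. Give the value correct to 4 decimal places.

n = 6, Σg = 151, Σh = 132, Σg² = 4095, Σh² = 3026, Σgh = 3453
nΣgh − ΣgΣh = 20718 − 19932 = 786
nΣg² − (Σg)² = 24570 − 22801 = 1769; nΣh² − (Σh)² = 18156 − 17424 = 732
r = 786 / √(1769 × 732) = 786 / 1137.9402 ≈ 0.6907

0.6907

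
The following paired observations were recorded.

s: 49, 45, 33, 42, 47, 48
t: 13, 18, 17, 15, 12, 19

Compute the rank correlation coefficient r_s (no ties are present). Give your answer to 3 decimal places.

Rank s: 6, 3, 1, 2, 4, 5
Rank t: 2, 5, 4, 3, 1, 6
d = rank(s) − rank(t): 4, -2, -3, -1, 3, -1; Σd² = 40
ρ = 1 − 6Σd² / [n(n²−1)] = 1 − 6×40 / (6×35) = 1 − 240/210 ≈ -0.143

-0.143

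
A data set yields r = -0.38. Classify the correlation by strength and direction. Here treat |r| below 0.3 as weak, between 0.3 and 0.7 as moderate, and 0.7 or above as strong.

moderate negative

r = -0.38 < 0 so the relationship is negative.
|r| = 0.38, which falls in the moderate range.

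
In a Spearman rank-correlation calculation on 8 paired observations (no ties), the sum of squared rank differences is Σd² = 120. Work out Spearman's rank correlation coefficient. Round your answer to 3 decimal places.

ρ = 1 − 6Σd² / [n(n²−1)] = 1 − 6×120 / (8×63)
  = 1 − 720/504 = 1 − 1.4286 ≈ -0.429

-0.429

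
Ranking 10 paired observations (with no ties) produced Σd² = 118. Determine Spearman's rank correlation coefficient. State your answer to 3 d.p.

0.285

ρ = 1 − 6Σd² / [n(n²−1)] = 1 − 6×118 / (10×99)
  = 1 − 708/990 = 1 − 0.7152 ≈ 0.285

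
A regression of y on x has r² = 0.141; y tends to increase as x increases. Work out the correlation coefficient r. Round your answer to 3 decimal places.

|r| = √0.141 = 0.375
The association is positive, so r = 0.375.

0.375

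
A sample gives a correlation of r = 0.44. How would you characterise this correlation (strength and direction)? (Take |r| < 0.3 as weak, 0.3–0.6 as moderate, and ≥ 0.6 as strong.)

moderate positive

r = 0.44 > 0 so the relationship is positive.
|r| = 0.44, which falls in the moderate range.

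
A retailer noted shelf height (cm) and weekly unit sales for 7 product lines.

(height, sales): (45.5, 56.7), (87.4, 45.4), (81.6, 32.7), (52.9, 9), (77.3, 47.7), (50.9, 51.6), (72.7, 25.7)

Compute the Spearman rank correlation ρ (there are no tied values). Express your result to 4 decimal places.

Rank height: 1, 7, 6, 3, 5, 2, 4
Rank sales: 7, 4, 3, 1, 5, 6, 2
d = rank(height) − rank(sales): -6, 3, 3, 2, 0, -4, 2; Σd² = 78
ρ = 1 − 6Σd² / [n(n²−1)] = 1 − 6×78 / (7×48) = 1 − 468/336 ≈ -0.3929

-0.3929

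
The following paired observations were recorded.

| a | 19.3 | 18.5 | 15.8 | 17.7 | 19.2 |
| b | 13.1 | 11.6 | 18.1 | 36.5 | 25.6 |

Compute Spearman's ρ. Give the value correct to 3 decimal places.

-0.300

Rank a: 5, 3, 1, 2, 4
Rank b: 2, 1, 3, 5, 4
d = rank(a) − rank(b): 3, 2, -2, -3, 0; Σd² = 26
ρ = 1 − 6Σd² / [n(n²−1)] = 1 − 6×26 / (5×24) = 1 − 156/120 ≈ -0.300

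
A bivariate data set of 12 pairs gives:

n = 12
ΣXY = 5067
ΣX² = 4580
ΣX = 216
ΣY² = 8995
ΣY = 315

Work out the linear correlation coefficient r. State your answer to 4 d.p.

-0.8506

r = (nΣXY − ΣXΣY) / √[(nΣX² − (ΣX)²)(nΣY² − (ΣY)²)]
Numerator: 12×5067 − 216×315 = -7236
Denominator: √[(54960 − 46656)(107940 − 99225)] = √[8304 × 8715] = 8507.0183
r = -7236 / 8507.0183 ≈ -0.8506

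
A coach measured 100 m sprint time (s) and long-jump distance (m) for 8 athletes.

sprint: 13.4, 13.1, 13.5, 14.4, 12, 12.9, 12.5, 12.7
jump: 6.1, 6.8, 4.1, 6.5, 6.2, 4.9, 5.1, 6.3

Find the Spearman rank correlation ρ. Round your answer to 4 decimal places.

Rank sprint: 6, 5, 7, 8, 1, 4, 2, 3
Rank jump: 4, 8, 1, 7, 5, 2, 3, 6
d = rank(sprint) − rank(jump): 2, -3, 6, 1, -4, 2, -1, -3; Σd² = 80
ρ = 1 − 6Σd² / [n(n²−1)] = 1 − 6×80 / (8×63) = 1 − 480/504 ≈ 0.0476

0.0476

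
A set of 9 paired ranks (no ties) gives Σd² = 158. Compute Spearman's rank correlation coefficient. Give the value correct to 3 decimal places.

-0.317

ρ = 1 − 6Σd² / [n(n²−1)] = 1 − 6×158 / (9×80)
  = 1 − 948/720 = 1 − 1.3167 ≈ -0.317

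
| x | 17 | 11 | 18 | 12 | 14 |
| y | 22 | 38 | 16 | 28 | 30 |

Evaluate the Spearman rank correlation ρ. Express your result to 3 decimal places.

-0.900

Rank x: 4, 1, 5, 2, 3
Rank y: 2, 5, 1, 3, 4
d = rank(x) − rank(y): 2, -4, 4, -1, -1; Σd² = 38
ρ = 1 − 6Σd² / [n(n²−1)] = 1 − 6×38 / (5×24) = 1 − 228/120 ≈ -0.900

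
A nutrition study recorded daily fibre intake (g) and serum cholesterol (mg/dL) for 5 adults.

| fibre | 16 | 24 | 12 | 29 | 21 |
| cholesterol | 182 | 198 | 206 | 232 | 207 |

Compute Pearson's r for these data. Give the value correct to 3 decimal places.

0.624

n = 5, Σx = 102, Σy = 1025, Σx² = 2258, Σy² = 211437, Σxy = 21211
nΣxy − ΣxΣy = 106055 − 104550 = 1505
nΣx² − (Σx)² = 11290 − 10404 = 886; nΣy² − (Σy)² = 1057185 − 1050625 = 6560
r = 1505 / √(886 × 6560) = 1505 / 2410.8422 ≈ 0.624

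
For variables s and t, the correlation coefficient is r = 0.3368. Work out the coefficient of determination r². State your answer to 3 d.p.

0.113

r² = (0.3368)² = 0.113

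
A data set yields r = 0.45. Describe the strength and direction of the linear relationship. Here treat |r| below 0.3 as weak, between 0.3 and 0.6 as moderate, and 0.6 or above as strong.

r = 0.45 > 0 so the relationship is positive.
|r| = 0.45, which falls in the moderate range.

moderate positive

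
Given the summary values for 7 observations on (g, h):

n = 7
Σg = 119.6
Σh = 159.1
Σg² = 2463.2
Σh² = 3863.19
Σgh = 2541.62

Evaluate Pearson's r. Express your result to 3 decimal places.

-0.549

r = (nΣgh − ΣgΣh) / √[(nΣg² − (Σg)²)(nΣh² − (Σh)²)]
Numerator: 7×2541.62 − 119.6×159.1 = -1237.02
Denominator: √[(17242.4 − 14304.16)(27042.33 − 25312.81)] = √[2938.24 × 1729.52] = 2254.2726
r = -1237.02 / 2254.2726 ≈ -0.549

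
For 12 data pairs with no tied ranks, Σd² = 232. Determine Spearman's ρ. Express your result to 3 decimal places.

0.189

ρ = 1 − 6Σd² / [n(n²−1)] = 1 − 6×232 / (12×143)
  = 1 − 1392/1716 = 1 − 0.8112 ≈ 0.189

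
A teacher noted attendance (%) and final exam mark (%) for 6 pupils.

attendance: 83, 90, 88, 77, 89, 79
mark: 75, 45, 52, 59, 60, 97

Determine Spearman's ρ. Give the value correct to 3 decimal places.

-0.543

Rank attendance: 3, 6, 4, 1, 5, 2
Rank mark: 5, 1, 2, 3, 4, 6
d = rank(attendance) − rank(mark): -2, 5, 2, -2, 1, -4; Σd² = 54
ρ = 1 − 6Σd² / [n(n²−1)] = 1 − 6×54 / (6×35) = 1 − 324/210 ≈ -0.543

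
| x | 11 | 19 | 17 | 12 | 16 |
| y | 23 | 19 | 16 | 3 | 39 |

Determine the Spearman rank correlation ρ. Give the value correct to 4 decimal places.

-0.1000

Rank x: 1, 5, 4, 2, 3
Rank y: 4, 3, 2, 1, 5
d = rank(x) − rank(y): -3, 2, 2, 1, -2; Σd² = 22
ρ = 1 − 6Σd² / [n(n²−1)] = 1 − 6×22 / (5×24) = 1 − 132/120 ≈ -0.1000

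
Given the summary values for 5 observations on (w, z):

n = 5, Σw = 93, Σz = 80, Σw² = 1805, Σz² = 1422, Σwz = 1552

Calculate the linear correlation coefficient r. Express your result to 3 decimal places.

r = (nΣwz − ΣwΣz) / √[(nΣw² − (Σw)²)(nΣz² − (Σz)²)]
Numerator: 5×1552 − 93×80 = 320
Denominator: √[(9025 − 8649)(7110 − 6400)] = √[376 × 710] = 516.6817
r = 320 / 516.6817 ≈ 0.619

0.619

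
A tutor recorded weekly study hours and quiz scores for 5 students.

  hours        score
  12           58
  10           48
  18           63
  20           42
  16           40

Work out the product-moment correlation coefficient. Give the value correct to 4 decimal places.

n = 5, Σx = 76, Σy = 251, Σx² = 1224, Σy² = 13001, Σxy = 3790
nΣxy − ΣxΣy = 18950 − 19076 = -126
nΣx² − (Σx)² = 6120 − 5776 = 344; nΣy² − (Σy)² = 65005 − 63001 = 2004
r = -126 / √(344 × 2004) = -126 / 830.2867 ≈ -0.1518

-0.1518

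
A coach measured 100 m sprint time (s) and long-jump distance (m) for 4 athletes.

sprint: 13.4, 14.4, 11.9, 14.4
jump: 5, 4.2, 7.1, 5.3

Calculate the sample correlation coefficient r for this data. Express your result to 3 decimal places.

-0.887

n = 4, Σx = 54.1, Σy = 21.6, Σx² = 735.89, Σy² = 121.14, Σxy = 288.29
nΣxy − ΣxΣy = 1153.16 − 1168.56 = -15.4
nΣx² − (Σx)² = 2943.56 − 2926.81 = 16.75; nΣy² − (Σy)² = 484.56 − 466.56 = 18
r = -15.4 / √(16.75 × 18) = -15.4 / 17.3638 ≈ -0.887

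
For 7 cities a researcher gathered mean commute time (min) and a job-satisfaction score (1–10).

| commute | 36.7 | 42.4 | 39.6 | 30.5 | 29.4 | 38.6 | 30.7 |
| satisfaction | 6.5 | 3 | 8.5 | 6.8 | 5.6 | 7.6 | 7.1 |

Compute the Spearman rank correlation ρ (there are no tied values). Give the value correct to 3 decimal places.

0.143

Rank commute: 4, 7, 6, 2, 1, 5, 3
Rank satisfaction: 3, 1, 7, 4, 2, 6, 5
d = rank(commute) − rank(satisfaction): 1, 6, -1, -2, -1, -1, -2; Σd² = 48
ρ = 1 − 6Σd² / [n(n²−1)] = 1 − 6×48 / (7×48) = 1 − 288/336 ≈ 0.143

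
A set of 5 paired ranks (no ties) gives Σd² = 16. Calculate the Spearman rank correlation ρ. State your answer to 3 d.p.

ρ = 1 − 6Σd² / [n(n²−1)] = 1 − 6×16 / (5×24)
  = 1 − 96/120 = 1 − 0.8000 ≈ 0.200

0.200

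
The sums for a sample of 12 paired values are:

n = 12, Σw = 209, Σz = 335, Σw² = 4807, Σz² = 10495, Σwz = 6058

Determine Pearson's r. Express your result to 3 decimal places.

r = (nΣwz − ΣwΣz) / √[(nΣw² − (Σw)²)(nΣz² − (Σz)²)]
Numerator: 12×6058 − 209×335 = 2681
Denominator: √[(57684 − 43681)(125940 − 112225)] = √[14003 × 13715] = 13858.2519
r = 2681 / 13858.2519 ≈ 0.193

0.193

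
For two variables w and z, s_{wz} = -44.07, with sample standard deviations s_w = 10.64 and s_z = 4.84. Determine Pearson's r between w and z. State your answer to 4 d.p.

-0.8558

r = Cov(w,z) / (s_w · s_z) = -44.07 / (10.64 × 4.84)
  = -44.07 / 51.4976 ≈ -0.8558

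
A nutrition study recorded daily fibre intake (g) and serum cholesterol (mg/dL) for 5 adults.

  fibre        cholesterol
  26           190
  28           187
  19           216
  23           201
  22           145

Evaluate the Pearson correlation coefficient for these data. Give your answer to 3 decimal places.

n = 5, Σx = 118, Σy = 939, Σx² = 2834, Σy² = 179151, Σxy = 22093
nΣxy − ΣxΣy = 110465 − 110802 = -337
nΣx² − (Σx)² = 14170 − 13924 = 246; nΣy² − (Σy)² = 895755 − 881721 = 14034
r = -337 / √(246 × 14034) = -337 / 1858.0538 ≈ -0.181

-0.181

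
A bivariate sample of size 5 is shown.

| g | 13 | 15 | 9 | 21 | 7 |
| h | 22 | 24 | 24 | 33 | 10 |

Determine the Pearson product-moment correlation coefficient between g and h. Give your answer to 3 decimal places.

0.865

n = 5, Σg = 65, Σh = 113, Σg² = 965, Σh² = 2825, Σgh = 1625
nΣgh − ΣgΣh = 8125 − 7345 = 780
nΣg² − (Σg)² = 4825 − 4225 = 600; nΣh² − (Σh)² = 14125 − 12769 = 1356
r = 780 / √(600 × 1356) = 780 / 901.9978 ≈ 0.865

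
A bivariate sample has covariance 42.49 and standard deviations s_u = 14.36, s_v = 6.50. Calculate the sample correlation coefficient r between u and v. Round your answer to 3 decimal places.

0.455

r = Cov(u,v) / (s_u · s_v) = 42.49 / (14.36 × 6.50)
  = 42.49 / 93.3400 ≈ 0.455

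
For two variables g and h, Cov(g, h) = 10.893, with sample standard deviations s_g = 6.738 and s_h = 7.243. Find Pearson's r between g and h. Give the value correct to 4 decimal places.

r = Cov(g,h) / (s_g · s_h) = 10.893 / (6.738 × 7.243)
  = 10.893 / 48.8033 ≈ 0.2232

0.2232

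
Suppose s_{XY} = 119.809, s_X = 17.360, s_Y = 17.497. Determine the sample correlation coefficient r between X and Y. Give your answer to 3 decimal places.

0.394

r = Cov(X,Y) / (s_X · s_Y) = 119.809 / (17.360 × 17.497)
  = 119.809 / 303.7479 ≈ 0.394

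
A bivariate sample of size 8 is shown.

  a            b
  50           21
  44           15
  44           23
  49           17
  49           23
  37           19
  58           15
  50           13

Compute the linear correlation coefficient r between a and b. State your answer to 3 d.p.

n = 8, Σa = 381, Σb = 146, Σa² = 18407, Σb² = 2768, Σab = 6905
nΣab − ΣaΣb = 55240 − 55626 = -386
nΣa² − (Σa)² = 147256 − 145161 = 2095; nΣb² − (Σb)² = 22144 − 21316 = 828
r = -386 / √(2095 × 828) = -386 / 1317.0649 ≈ -0.293

-0.293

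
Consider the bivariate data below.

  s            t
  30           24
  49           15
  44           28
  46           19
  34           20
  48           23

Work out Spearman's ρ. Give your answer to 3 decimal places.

-0.600

Rank s: 1, 6, 3, 4, 2, 5
Rank t: 5, 1, 6, 2, 3, 4
d = rank(s) − rank(t): -4, 5, -3, 2, -1, 1; Σd² = 56
ρ = 1 − 6Σd² / [n(n²−1)] = 1 − 6×56 / (6×35) = 1 − 336/210 ≈ -0.600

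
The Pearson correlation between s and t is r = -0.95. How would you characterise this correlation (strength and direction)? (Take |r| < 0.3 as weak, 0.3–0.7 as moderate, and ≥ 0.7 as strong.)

r = -0.95 < 0 so the relationship is negative.
|r| = 0.95, which falls in the strong range.

strong negative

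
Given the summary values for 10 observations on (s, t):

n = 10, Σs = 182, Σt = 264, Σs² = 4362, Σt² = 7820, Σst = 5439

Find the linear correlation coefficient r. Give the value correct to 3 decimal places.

r = (nΣst − ΣsΣt) / √[(nΣs² − (Σs)²)(nΣt² − (Σt)²)]
Numerator: 10×5439 − 182×264 = 6342
Denominator: √[(43620 − 33124)(78200 − 69696)] = √[10496 × 8504] = 9447.6444
r = 6342 / 9447.6444 ≈ 0.671

0.671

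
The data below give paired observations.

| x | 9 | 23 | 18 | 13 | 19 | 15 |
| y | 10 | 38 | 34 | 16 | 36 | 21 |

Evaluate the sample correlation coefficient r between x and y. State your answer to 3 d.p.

n = 6, Σx = 97, Σy = 155, Σx² = 1689, Σy² = 4693, Σxy = 2783
nΣxy − ΣxΣy = 16698 − 15035 = 1663
nΣx² − (Σx)² = 10134 − 9409 = 725; nΣy² − (Σy)² = 28158 − 24025 = 4133
r = 1663 / √(725 × 4133) = 1663 / 1731.0185 ≈ 0.961

0.961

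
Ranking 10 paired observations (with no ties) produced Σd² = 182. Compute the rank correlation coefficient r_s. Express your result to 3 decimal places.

-0.103

ρ = 1 − 6Σd² / [n(n²−1)] = 1 − 6×182 / (10×99)
  = 1 − 1092/990 = 1 − 1.1030 ≈ -0.103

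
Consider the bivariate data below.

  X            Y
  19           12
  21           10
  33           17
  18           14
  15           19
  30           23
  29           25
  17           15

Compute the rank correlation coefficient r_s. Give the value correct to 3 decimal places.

0.262

Rank X: 4, 5, 8, 3, 1, 7, 6, 2
Rank Y: 2, 1, 5, 3, 6, 7, 8, 4
d = rank(X) − rank(Y): 2, 4, 3, 0, -5, 0, -2, -2; Σd² = 62
ρ = 1 − 6Σd² / [n(n²−1)] = 1 − 6×62 / (8×63) = 1 − 372/504 ≈ 0.262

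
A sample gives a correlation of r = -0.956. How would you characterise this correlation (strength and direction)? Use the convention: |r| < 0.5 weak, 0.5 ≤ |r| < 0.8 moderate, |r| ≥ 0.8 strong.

r = -0.956 < 0 so the relationship is negative.
|r| = 0.956, which falls in the strong range.

strong negative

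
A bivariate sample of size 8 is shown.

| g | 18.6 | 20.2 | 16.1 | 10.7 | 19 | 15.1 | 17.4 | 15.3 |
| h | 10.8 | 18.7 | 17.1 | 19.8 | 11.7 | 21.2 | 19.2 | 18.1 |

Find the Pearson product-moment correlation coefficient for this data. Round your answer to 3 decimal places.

-0.523

n = 8, Σg = 132.4, Σh = 136.6, Σg² = 2253.56, Σh² = 2433.36, Σgh = 2219.22
nΣgh − ΣgΣh = 17753.76 − 18085.84 = -332.08
nΣg² − (Σg)² = 18028.48 − 17529.76 = 498.72; nΣh² − (Σh)² = 19466.88 − 18659.56 = 807.32
r = -332.08 / √(498.72 × 807.32) = -332.08 / 634.5287 ≈ -0.523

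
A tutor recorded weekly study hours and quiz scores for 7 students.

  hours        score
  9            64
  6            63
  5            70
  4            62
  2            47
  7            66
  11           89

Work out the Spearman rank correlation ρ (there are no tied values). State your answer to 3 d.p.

0.750

Rank hours: 6, 4, 3, 2, 1, 5, 7
Rank score: 4, 3, 6, 2, 1, 5, 7
d = rank(hours) − rank(score): 2, 1, -3, 0, 0, 0, 0; Σd² = 14
ρ = 1 − 6Σd² / [n(n²−1)] = 1 − 6×14 / (7×48) = 1 − 84/336 ≈ 0.750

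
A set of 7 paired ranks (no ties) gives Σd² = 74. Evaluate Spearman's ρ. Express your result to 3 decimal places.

-0.321

ρ = 1 − 6Σd² / [n(n²−1)] = 1 − 6×74 / (7×48)
  = 1 − 444/336 = 1 − 1.3214 ≈ -0.321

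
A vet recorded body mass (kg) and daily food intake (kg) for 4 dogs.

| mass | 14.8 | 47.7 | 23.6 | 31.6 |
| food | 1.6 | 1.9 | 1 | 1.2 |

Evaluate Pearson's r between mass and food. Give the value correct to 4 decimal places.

n = 4, Σx = 117.7, Σy = 5.7, Σx² = 4049.85, Σy² = 8.61, Σxy = 175.83
nΣxy − ΣxΣy = 703.32 − 670.89 = 32.43
nΣx² − (Σx)² = 16199.4 − 13853.29 = 2346.11; nΣy² − (Σy)² = 34.44 − 32.49 = 1.95
r = 32.43 / √(2346.11 × 1.95) = 32.43 / 67.6381 ≈ 0.4795

0.4795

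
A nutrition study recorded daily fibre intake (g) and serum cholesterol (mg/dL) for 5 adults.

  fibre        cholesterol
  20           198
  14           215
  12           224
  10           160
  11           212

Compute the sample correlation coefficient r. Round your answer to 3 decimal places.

0.173

n = 5, Σx = 67, Σy = 1009, Σx² = 961, Σy² = 206149, Σxy = 13590
nΣxy − ΣxΣy = 67950 − 67603 = 347
nΣx² − (Σx)² = 4805 − 4489 = 316; nΣy² − (Σy)² = 1030745 − 1018081 = 12664
r = 347 / √(316 × 12664) = 347 / 2000.4559 ≈ 0.173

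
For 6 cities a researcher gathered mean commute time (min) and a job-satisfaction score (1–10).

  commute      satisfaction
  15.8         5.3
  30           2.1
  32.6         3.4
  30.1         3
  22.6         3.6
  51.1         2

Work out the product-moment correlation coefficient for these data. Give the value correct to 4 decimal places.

-0.8028

n = 6, Σx = 182.2, Σy = 19.4, Σx² = 6240.38, Σy² = 70.02, Σxy = 531.44
nΣxy − ΣxΣy = 3188.64 − 3534.68 = -346.04
nΣx² − (Σx)² = 37442.28 − 33196.84 = 4245.44; nΣy² − (Σy)² = 420.12 − 376.36 = 43.76
r = -346.04 / √(4245.44 × 43.76) = -346.04 / 431.0226 ≈ -0.8028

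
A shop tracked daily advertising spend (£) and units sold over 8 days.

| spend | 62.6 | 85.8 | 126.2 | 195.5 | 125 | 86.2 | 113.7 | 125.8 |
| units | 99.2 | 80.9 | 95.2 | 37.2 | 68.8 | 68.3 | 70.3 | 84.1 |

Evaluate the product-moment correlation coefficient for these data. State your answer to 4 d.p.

-0.7375

n = 8, Σx = 920.8, Σy = 604, Σx² = 117235.86, Σy² = 48245.56, Σxy = 65498.33
nΣxy − ΣxΣy = 523986.64 − 556163.2 = -32176.56
nΣx² − (Σx)² = 937886.88 − 847872.64 = 90014.24; nΣy² − (Σy)² = 385964.48 − 364816 = 21148.48
r = -32176.56 / √(90014.24 × 21148.48) = -32176.56 / 43631.0022 ≈ -0.7375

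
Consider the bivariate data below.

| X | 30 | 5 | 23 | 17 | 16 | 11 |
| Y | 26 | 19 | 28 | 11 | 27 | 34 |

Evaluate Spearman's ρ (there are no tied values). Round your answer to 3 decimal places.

Rank X: 6, 1, 5, 4, 3, 2
Rank Y: 3, 2, 5, 1, 4, 6
d = rank(X) − rank(Y): 3, -1, 0, 3, -1, -4; Σd² = 36
ρ = 1 − 6Σd² / [n(n²−1)] = 1 − 6×36 / (6×35) = 1 − 216/210 ≈ -0.029

-0.029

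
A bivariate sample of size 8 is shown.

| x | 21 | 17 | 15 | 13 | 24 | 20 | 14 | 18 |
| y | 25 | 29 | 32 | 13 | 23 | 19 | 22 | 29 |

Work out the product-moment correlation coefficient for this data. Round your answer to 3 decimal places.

0.129

n = 8, Σx = 142, Σy = 192, Σx² = 2620, Σy² = 4874, Σxy = 3429
nΣxy − ΣxΣy = 27432 − 27264 = 168
nΣx² − (Σx)² = 20960 − 20164 = 796; nΣy² − (Σy)² = 38992 − 36864 = 2128
r = 168 / √(796 × 2128) = 168 / 1301.4945 ≈ 0.129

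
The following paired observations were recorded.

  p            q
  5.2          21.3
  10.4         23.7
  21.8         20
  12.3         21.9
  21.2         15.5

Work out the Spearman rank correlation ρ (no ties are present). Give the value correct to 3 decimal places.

-0.600

Rank p: 1, 2, 5, 3, 4
Rank q: 3, 5, 2, 4, 1
d = rank(p) − rank(q): -2, -3, 3, -1, 3; Σd² = 32
ρ = 1 − 6Σd² / [n(n²−1)] = 1 − 6×32 / (5×24) = 1 − 192/120 ≈ -0.600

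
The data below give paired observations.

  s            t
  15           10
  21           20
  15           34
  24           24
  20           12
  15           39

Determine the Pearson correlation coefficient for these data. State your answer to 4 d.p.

-0.2982

n = 6, Σs = 110, Σt = 139, Σs² = 2092, Σt² = 3897, Σst = 2481
nΣst − ΣsΣt = 14886 − 15290 = -404
nΣs² − (Σs)² = 12552 − 12100 = 452; nΣt² − (Σt)² = 23382 − 19321 = 4061
r = -404 / √(452 × 4061) = -404 / 1354.8328 ≈ -0.2982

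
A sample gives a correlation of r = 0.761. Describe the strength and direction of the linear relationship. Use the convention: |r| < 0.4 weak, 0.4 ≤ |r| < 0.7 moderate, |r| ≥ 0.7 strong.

r = 0.761 > 0 so the relationship is positive.
|r| = 0.761, which falls in the strong range.

strong positive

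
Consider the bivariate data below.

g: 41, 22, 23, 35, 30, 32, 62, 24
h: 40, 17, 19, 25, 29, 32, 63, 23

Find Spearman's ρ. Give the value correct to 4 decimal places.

0.9286

Rank g: 7, 1, 2, 6, 4, 5, 8, 3
Rank h: 7, 1, 2, 4, 5, 6, 8, 3
d = rank(g) − rank(h): 0, 0, 0, 2, -1, -1, 0, 0; Σd² = 6
ρ = 1 − 6Σd² / [n(n²−1)] = 1 − 6×6 / (8×63) = 1 − 36/504 ≈ 0.9286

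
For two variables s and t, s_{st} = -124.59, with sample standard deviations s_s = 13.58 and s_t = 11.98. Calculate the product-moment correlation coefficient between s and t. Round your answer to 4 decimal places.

r = Cov(s,t) / (s_s · s_t) = -124.59 / (13.58 × 11.98)
  = -124.59 / 162.6884 ≈ -0.7658

-0.7658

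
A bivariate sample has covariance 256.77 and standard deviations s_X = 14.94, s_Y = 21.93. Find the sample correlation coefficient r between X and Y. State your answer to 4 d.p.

r = Cov(X,Y) / (s_X · s_Y) = 256.77 / (14.94 × 21.93)
  = 256.77 / 327.6342 ≈ 0.7837

0.7837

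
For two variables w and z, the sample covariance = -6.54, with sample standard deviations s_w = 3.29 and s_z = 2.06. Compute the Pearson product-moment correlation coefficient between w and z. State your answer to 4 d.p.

-0.9650

r = Cov(w,z) / (s_w · s_z) = -6.54 / (3.29 × 2.06)
  = -6.54 / 6.7774 ≈ -0.9650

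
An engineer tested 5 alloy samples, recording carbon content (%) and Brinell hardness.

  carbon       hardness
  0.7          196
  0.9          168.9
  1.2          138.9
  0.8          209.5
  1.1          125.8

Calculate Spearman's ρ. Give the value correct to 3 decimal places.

Rank carbon: 1, 3, 5, 2, 4
Rank hardness: 4, 3, 2, 5, 1
d = rank(carbon) − rank(hardness): -3, 0, 3, -3, 3; Σd² = 36
ρ = 1 − 6Σd² / [n(n²−1)] = 1 − 6×36 / (5×24) = 1 − 216/120 ≈ -0.800

-0.800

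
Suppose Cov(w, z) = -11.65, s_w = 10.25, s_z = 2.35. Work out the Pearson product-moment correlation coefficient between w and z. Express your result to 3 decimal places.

r = Cov(w,z) / (s_w · s_z) = -11.65 / (10.25 × 2.35)
  = -11.65 / 24.0875 ≈ -0.484

-0.484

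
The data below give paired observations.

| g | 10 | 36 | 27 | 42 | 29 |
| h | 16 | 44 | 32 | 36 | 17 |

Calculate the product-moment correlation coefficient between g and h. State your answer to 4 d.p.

0.7415

n = 5, Σg = 144, Σh = 145, Σg² = 4730, Σh² = 4801, Σgh = 4613
nΣgh − ΣgΣh = 23065 − 20880 = 2185
nΣg² − (Σg)² = 23650 − 20736 = 2914; nΣh² − (Σh)² = 24005 − 21025 = 2980
r = 2185 / √(2914 × 2980) = 2185 / 2946.8152 ≈ 0.7415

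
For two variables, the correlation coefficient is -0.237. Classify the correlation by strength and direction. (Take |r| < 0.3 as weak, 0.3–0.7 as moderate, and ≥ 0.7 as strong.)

weak negative

r = -0.237 < 0 so the relationship is negative.
|r| = 0.237, which falls in the weak range.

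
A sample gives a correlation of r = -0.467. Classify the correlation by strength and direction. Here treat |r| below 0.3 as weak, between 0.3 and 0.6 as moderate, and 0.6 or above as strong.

moderate negative

r = -0.467 < 0 so the relationship is negative.
|r| = 0.467, which falls in the moderate range.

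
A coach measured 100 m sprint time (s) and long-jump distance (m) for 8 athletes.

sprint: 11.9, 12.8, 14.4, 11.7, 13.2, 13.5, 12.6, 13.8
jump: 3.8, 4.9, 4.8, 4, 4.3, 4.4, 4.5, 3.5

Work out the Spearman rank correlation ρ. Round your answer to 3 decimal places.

0.190

Rank sprint: 2, 4, 8, 1, 5, 6, 3, 7
Rank jump: 2, 8, 7, 3, 4, 5, 6, 1
d = rank(sprint) − rank(jump): 0, -4, 1, -2, 1, 1, -3, 6; Σd² = 68
ρ = 1 − 6Σd² / [n(n²−1)] = 1 − 6×68 / (8×63) = 1 − 408/504 ≈ 0.190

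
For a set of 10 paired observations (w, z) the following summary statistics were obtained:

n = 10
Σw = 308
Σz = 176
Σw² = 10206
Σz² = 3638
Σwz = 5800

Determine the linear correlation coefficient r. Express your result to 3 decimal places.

r = (nΣwz − ΣwΣz) / √[(nΣw² − (Σw)²)(nΣz² − (Σz)²)]
Numerator: 10×5800 − 308×176 = 3792
Denominator: √[(102060 − 94864)(36380 − 30976)] = √[7196 × 5404] = 6235.9589
r = 3792 / 6235.9589 ≈ 0.608

0.608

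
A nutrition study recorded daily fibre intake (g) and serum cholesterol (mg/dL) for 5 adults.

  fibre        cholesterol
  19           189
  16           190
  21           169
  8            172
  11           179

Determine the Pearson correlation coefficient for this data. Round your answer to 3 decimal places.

0.192

n = 5, Σx = 75, Σy = 899, Σx² = 1243, Σy² = 162007, Σxy = 13525
nΣxy − ΣxΣy = 67625 − 67425 = 200
nΣx² − (Σx)² = 6215 − 5625 = 590; nΣy² − (Σy)² = 810035 − 808201 = 1834
r = 200 / √(590 × 1834) = 200 / 1040.2211 ≈ 0.192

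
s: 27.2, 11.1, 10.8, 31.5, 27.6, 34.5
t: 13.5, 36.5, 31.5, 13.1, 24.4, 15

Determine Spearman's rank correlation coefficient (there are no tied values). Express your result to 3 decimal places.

-0.657

Rank s: 3, 2, 1, 5, 4, 6
Rank t: 2, 6, 5, 1, 4, 3
d = rank(s) − rank(t): 1, -4, -4, 4, 0, 3; Σd² = 58
ρ = 1 − 6Σd² / [n(n²−1)] = 1 − 6×58 / (6×35) = 1 − 348/210 ≈ -0.657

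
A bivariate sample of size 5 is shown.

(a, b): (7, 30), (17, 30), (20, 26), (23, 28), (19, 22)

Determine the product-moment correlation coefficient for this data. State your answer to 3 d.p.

n = 5, Σa = 86, Σb = 136, Σa² = 1628, Σb² = 3744, Σab = 2302
nΣab − ΣaΣb = 11510 − 11696 = -186
nΣa² − (Σa)² = 8140 − 7396 = 744; nΣb² − (Σb)² = 18720 − 18496 = 224
r = -186 / √(744 × 224) = -186 / 408.2352 ≈ -0.456

-0.456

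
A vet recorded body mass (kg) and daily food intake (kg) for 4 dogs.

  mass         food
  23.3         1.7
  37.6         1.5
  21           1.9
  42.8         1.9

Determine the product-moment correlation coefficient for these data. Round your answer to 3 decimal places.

n = 4, Σx = 124.7, Σy = 7, Σx² = 4229.49, Σy² = 12.36, Σxy = 217.23
nΣxy − ΣxΣy = 868.92 − 872.9 = -3.98
nΣx² − (Σx)² = 16917.96 − 15550.09 = 1367.87; nΣy² − (Σy)² = 49.44 − 49 = 0.44
r = -3.98 / √(1367.87 × 0.44) = -3.98 / 24.5329 ≈ -0.162

-0.162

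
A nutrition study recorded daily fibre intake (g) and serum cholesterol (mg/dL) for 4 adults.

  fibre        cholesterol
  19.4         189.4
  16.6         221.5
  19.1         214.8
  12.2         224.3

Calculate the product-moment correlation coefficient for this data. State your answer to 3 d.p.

n = 4, Σx = 67.3, Σy = 850, Σx² = 1165.57, Σy² = 181384.14, Σxy = 14190.4
nΣxy − ΣxΣy = 56761.6 − 57205 = -443.4
nΣx² − (Σx)² = 4662.28 − 4529.29 = 132.99; nΣy² − (Σy)² = 725536.56 − 722500 = 3036.56
r = -443.4 / √(132.99 × 3036.56) = -443.4 / 635.4779 ≈ -0.698

-0.698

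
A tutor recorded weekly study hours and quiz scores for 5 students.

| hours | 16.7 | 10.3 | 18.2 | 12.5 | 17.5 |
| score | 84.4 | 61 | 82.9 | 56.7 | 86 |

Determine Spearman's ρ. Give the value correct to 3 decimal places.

Rank hours: 3, 1, 5, 2, 4
Rank score: 4, 2, 3, 1, 5
d = rank(hours) − rank(score): -1, -1, 2, 1, -1; Σd² = 8
ρ = 1 − 6Σd² / [n(n²−1)] = 1 − 6×8 / (5×24) = 1 − 48/120 ≈ 0.600

0.600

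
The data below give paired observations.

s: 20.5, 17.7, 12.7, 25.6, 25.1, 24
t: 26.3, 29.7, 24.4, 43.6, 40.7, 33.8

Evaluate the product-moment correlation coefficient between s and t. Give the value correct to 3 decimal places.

n = 6, Σs = 125.6, Σt = 198.5, Σs² = 2756.2, Σt² = 6869.03, Σst = 4323.65
nΣst − ΣsΣt = 25941.9 − 24931.6 = 1010.3
nΣs² − (Σs)² = 16537.2 − 15775.36 = 761.84; nΣt² − (Σt)² = 41214.18 − 39402.25 = 1811.93
r = 1010.3 / √(761.84 × 1811.93) = 1010.3 / 1174.9046 ≈ 0.860

0.860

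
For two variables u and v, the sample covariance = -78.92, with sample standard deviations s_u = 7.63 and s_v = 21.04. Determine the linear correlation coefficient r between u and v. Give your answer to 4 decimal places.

-0.4916

r = Cov(u,v) / (s_u · s_v) = -78.92 / (7.63 × 21.04)
  = -78.92 / 160.5352 ≈ -0.4916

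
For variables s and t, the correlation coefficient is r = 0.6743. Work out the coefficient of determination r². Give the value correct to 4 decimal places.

0.4547

r² = (0.6743)² = 0.4547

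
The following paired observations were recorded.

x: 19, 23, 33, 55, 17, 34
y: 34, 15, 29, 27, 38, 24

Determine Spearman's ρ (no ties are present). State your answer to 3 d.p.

-0.600

Rank x: 2, 3, 4, 6, 1, 5
Rank y: 5, 1, 4, 3, 6, 2
d = rank(x) − rank(y): -3, 2, 0, 3, -5, 3; Σd² = 56
ρ = 1 − 6Σd² / [n(n²−1)] = 1 − 6×56 / (6×35) = 1 − 336/210 ≈ -0.600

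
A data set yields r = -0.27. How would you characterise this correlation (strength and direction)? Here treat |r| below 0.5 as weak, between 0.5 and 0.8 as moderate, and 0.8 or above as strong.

weak negative

r = -0.27 < 0 so the relationship is negative.
|r| = 0.27, which falls in the weak range.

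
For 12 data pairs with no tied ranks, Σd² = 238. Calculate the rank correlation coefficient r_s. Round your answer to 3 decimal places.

ρ = 1 − 6Σd² / [n(n²−1)] = 1 − 6×238 / (12×143)
  = 1 − 1428/1716 = 1 − 0.8322 ≈ 0.168

0.168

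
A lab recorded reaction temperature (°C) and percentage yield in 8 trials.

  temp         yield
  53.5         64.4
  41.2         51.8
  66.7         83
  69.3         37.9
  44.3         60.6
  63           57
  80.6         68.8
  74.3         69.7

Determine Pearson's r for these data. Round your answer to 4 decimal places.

0.2674

n = 8, Σx = 492.9, Σy = 493.2, Σx² = 31759.41, Σy² = 31668.9, Σxy = 30741.7
nΣxy − ΣxΣy = 245933.6 − 243098.28 = 2835.32
nΣx² − (Σx)² = 254075.28 − 242950.41 = 11124.87; nΣy² − (Σy)² = 253351.2 − 243246.24 = 10104.96
r = 2835.32 / √(11124.87 × 10104.96) = 2835.32 / 10602.6585 ≈ 0.2674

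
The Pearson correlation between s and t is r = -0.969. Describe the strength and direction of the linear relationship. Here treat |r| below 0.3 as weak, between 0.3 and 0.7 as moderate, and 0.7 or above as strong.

r = -0.969 < 0 so the relationship is negative.
|r| = 0.969, which falls in the strong range.

strong negative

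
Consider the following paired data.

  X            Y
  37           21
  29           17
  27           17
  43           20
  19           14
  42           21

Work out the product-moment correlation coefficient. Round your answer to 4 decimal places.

n = 6, ΣX = 197, ΣY = 110, ΣX² = 6913, ΣY² = 2056, ΣXY = 3737
nΣXY − ΣXΣY = 22422 − 21670 = 752
nΣX² − (ΣX)² = 41478 − 38809 = 2669; nΣY² − (ΣY)² = 12336 − 12100 = 236
r = 752 / √(2669 × 236) = 752 / 793.6523 ≈ 0.9475

0.9475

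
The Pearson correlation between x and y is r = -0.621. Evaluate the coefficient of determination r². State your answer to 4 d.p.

r² = (-0.621)² = 0.3856

0.3856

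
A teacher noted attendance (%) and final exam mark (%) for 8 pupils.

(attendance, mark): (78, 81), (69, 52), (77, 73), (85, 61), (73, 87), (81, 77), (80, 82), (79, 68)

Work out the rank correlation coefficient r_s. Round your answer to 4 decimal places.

Rank attendance: 4, 1, 3, 8, 2, 7, 6, 5
Rank mark: 6, 1, 4, 2, 8, 5, 7, 3
d = rank(attendance) − rank(mark): -2, 0, -1, 6, -6, 2, -1, 2; Σd² = 86
ρ = 1 − 6Σd² / [n(n²−1)] = 1 − 6×86 / (8×63) = 1 − 516/504 ≈ -0.0238

-0.0238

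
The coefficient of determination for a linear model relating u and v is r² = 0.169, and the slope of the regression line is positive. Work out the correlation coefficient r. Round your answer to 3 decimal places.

|r| = √0.169 = 0.411
The association is positive, so r = 0.411.

0.411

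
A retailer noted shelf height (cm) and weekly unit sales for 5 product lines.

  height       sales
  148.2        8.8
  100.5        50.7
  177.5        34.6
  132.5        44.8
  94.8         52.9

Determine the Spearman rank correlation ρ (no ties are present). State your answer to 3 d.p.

Rank height: 4, 2, 5, 3, 1
Rank sales: 1, 4, 2, 3, 5
d = rank(height) − rank(sales): 3, -2, 3, 0, -4; Σd² = 38
ρ = 1 − 6Σd² / [n(n²−1)] = 1 − 6×38 / (5×24) = 1 − 228/120 ≈ -0.900

-0.900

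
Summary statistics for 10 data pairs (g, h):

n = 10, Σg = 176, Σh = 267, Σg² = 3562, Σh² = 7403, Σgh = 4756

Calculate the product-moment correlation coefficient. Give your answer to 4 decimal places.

r = (nΣgh − ΣgΣh) / √[(nΣg² − (Σg)²)(nΣh² − (Σh)²)]
Numerator: 10×4756 − 176×267 = 568
Denominator: √[(35620 − 30976)(74030 − 71289)] = √[4644 × 2741] = 3567.8010
r = 568 / 3567.8010 ≈ 0.1592

0.1592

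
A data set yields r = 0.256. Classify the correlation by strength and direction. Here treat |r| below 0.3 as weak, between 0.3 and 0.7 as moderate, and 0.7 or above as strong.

r = 0.256 > 0 so the relationship is positive.
|r| = 0.256, which falls in the weak range.

weak positive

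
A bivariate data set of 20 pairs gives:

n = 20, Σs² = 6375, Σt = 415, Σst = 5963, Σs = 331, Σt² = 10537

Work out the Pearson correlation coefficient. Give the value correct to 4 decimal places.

r = (nΣst − ΣsΣt) / √[(nΣs² − (Σs)²)(nΣt² − (Σt)²)]
Numerator: 20×5963 − 331×415 = -18105
Denominator: √[(127500 − 109561)(210740 − 172225)] = √[17939 × 38515] = 26285.3683
r = -18105 / 26285.3683 ≈ -0.6888

-0.6888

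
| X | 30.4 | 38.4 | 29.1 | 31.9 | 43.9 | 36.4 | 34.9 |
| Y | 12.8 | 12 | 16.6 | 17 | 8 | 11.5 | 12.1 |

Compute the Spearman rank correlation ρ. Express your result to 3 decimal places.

-0.857

Rank X: 2, 6, 1, 3, 7, 5, 4
Rank Y: 5, 3, 6, 7, 1, 2, 4
d = rank(X) − rank(Y): -3, 3, -5, -4, 6, 3, 0; Σd² = 104
ρ = 1 − 6Σd² / [n(n²−1)] = 1 − 6×104 / (7×48) = 1 − 624/336 ≈ -0.857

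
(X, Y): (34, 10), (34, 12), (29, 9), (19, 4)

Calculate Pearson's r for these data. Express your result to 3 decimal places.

0.970

n = 4, ΣX = 116, ΣY = 35, ΣX² = 3514, ΣY² = 341, ΣXY = 1085
nΣXY − ΣXΣY = 4340 − 4060 = 280
nΣX² − (ΣX)² = 14056 − 13456 = 600; nΣY² − (ΣY)² = 1364 − 1225 = 139
r = 280 / √(600 × 139) = 280 / 288.7906 ≈ 0.970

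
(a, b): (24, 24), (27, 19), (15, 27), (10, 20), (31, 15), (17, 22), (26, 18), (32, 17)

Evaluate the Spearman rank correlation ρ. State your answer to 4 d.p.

Rank a: 4, 6, 2, 1, 7, 3, 5, 8
Rank b: 7, 4, 8, 5, 1, 6, 3, 2
d = rank(a) − rank(b): -3, 2, -6, -4, 6, -3, 2, 6; Σd² = 150
ρ = 1 − 6Σd² / [n(n²−1)] = 1 − 6×150 / (8×63) = 1 − 900/504 ≈ -0.7857

-0.7857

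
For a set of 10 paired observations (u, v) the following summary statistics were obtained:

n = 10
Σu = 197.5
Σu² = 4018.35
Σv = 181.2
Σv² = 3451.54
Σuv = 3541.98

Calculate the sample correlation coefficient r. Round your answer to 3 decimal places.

-0.261

r = (nΣuv − ΣuΣv) / √[(nΣu² − (Σu)²)(nΣv² − (Σv)²)]
Numerator: 10×3541.98 − 197.5×181.2 = -367.2
Denominator: √[(40183.5 − 39006.25)(34515.4 − 32833.44)] = √[1177.25 × 1681.96] = 1407.1558
r = -367.2 / 1407.1558 ≈ -0.261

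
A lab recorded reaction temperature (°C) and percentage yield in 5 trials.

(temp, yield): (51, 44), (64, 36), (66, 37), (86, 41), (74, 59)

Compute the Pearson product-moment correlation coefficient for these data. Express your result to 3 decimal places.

n = 5, Σx = 341, Σy = 217, Σx² = 23925, Σy² = 9763, Σxy = 14882
nΣxy − ΣxΣy = 74410 − 73997 = 413
nΣx² − (Σx)² = 119625 − 116281 = 3344; nΣy² − (Σy)² = 48815 − 47089 = 1726
r = 413 / √(3344 × 1726) = 413 / 2402.4454 ≈ 0.172

0.172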